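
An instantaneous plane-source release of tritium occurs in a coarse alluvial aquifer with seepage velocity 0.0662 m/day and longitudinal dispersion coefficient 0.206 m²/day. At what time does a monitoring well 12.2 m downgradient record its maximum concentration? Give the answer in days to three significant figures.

143 days

For the 1D instantaneous-source solution, setting ∂C/∂t = 0 at fixed x gives v²t² + 2Dt − x² = 0, so t = (√(D² + v²x²) − D)/v².
√(D² + v²x²) = √(0.206² + 0.0662² × 12.2²) = 0.8335; v² = 0.00438244.
t = (0.8335 − 0.206)/0.00438244 = 143 days (vs. the pure-advection estimate x/v = 184 d).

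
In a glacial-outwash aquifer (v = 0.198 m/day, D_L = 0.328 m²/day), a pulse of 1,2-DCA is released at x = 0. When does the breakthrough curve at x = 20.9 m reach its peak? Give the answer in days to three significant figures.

For the 1D instantaneous-source solution, setting ∂C/∂t = 0 at fixed x gives v²t² + 2Dt − x² = 0, so t = (√(D² + v²x²) − D)/v².
√(D² + v²x²) = √(0.328² + 0.198² × 20.9²) = 4.151; v² = 0.039204.
t = (4.151 − 0.328)/0.039204 = 97.5 days (vs. the pure-advection estimate x/v = 106 d).

97.5 days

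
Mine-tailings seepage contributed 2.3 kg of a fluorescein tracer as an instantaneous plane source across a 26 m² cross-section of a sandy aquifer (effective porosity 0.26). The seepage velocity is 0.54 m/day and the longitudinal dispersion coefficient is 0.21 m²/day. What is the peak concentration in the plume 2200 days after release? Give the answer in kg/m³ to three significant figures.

The peak of an instantaneous 1D plume sits at x = vt; there the Gaussian factor is 1 and C_max = M/(n_e·A·√(4πDt)), where n_e·A is the pore area the mass is dissolved in.
√(4πDt) = √(4π × 0.21 × 2200) = 76.19 m, so C_max = 2.3/(0.26 × 26 × 76.19) = 0.00447 kg/m³.

0.00447 kg/m³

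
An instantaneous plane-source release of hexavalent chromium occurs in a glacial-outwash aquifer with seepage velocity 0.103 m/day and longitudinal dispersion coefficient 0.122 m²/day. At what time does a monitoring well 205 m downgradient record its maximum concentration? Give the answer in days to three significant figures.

For the 1D instantaneous-source solution, setting ∂C/∂t = 0 at fixed x gives v²t² + 2Dt − x² = 0, so t = (√(D² + v²x²) − D)/v².
√(D² + v²x²) = √(0.122² + 0.103² × 205²) = 21.12; v² = 0.010609.
t = (21.12 − 0.122)/0.010609 = 1980 days (vs. the pure-advection estimate x/v = 1990 d).

1980 days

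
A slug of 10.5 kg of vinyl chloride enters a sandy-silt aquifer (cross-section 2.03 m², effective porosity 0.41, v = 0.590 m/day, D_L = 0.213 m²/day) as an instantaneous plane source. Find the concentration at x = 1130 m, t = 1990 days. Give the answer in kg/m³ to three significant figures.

0.0549 kg/m³

For an instantaneous plane source, C(x,t) = M/(n_e·A·√(4πDt)) · exp(−(x−vt)²/(4Dt)), with n_e·A the pore (flow) area.
Plume center vt = 0.590 × 1990 = 1174.1 m, so the well at 1130 m is 44.1 m upgradient of the peak.
√(4πDt) = 72.98 m, giving peak height M/(n_e·A·√(4πDt)) = 10.5/(0.41 × 2.03 × 72.98) = 0.1729 kg/m³.
(x−vt)²/(4Dt) = (-44.1)²/(4 × 0.213 × 1990) = 1.147; exp(−1.147) = 0.3176.
C = 0.1729 × 0.3176 = 0.0549 kg/m³.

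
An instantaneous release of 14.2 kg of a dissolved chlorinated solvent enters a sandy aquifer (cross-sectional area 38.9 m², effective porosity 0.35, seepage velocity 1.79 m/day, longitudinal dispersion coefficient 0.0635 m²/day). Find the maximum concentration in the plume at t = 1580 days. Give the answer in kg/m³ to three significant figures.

0.0294 kg/m³

The peak of an instantaneous 1D plume sits at x = vt; there the Gaussian factor is 1 and C_max = M/(n_e·A·√(4πDt)), where n_e·A is the pore area the mass is dissolved in.
√(4πDt) = √(4π × 0.0635 × 1580) = 35.51 m, so C_max = 14.2/(0.35 × 38.9 × 35.51) = 0.0294 kg/m³.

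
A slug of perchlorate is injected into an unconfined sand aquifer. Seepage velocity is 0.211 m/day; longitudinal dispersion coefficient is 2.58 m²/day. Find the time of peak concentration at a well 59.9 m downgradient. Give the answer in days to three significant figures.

232 days

For the 1D instantaneous-source solution, setting ∂C/∂t = 0 at fixed x gives v²t² + 2Dt − x² = 0, so t = (√(D² + v²x²) − D)/v².
√(D² + v²x²) = √(2.58² + 0.211² × 59.9²) = 12.90; v² = 0.044521.
t = (12.90 − 2.58)/0.044521 = 232 days (vs. the pure-advection estimate x/v = 284 d).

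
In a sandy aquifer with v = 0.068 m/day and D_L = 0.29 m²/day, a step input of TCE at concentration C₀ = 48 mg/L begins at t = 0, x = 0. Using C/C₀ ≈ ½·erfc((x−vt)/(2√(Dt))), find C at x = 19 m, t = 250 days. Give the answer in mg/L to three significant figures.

For a continuous step input, C/C₀ ≈ ½·erfc((x−vt)/(2√(Dt))).
vt = 0.068 × 250 = 17 m and 2√(Dt) = 2√(0.29 × 250) = 17.03 m.
Argument (x−vt)/(2√(Dt)) = (19 − 17)/17.03 = 0.1174; ½·erfc(0.1174) = 0.4341.
C = 48 × 0.4341 = 20.8 mg/L.

20.8 mg/L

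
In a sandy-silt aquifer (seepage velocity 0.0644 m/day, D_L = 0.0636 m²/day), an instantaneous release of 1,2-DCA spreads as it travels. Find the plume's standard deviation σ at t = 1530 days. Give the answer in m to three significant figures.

Dispersive spreading gives a Gaussian with σ² = 2Dt; advection only shifts the center.
σ = √(2 × 0.0636 × 1530) = 14.0 m.

14.0 m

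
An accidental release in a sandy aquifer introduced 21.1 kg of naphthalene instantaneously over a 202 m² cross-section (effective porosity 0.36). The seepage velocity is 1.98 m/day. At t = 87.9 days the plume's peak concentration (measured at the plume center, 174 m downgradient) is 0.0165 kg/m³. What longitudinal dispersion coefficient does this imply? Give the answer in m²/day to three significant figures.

0.280 m²/day

At the plume center C_max = M/(n_e·A·√(4πDt)), so D = M²/(4πt·(n_e·A·C_max)²).
n_e·A·C_max = 0.36 × 202 × 0.0165 = 1.200 kg/m.
D = 21.1²/(4π × 87.9 × 1.200²) = 0.280 m²/day.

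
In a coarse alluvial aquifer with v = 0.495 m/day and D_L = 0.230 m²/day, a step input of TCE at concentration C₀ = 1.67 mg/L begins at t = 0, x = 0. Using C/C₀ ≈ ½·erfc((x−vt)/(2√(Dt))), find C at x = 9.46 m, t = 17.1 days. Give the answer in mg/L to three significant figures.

For a continuous step input, C/C₀ ≈ ½·erfc((x−vt)/(2√(Dt))).
vt = 0.495 × 17.1 = 8.4645 m and 2√(Dt) = 2√(0.230 × 17.1) = 3.966 m.
Argument (x−vt)/(2√(Dt)) = (9.46 − 8.4645)/3.966 = 0.2510; ½·erfc(0.2510) = 0.3613.
C = 1.67 × 0.3613 = 0.603 mg/L.

0.603 mg/L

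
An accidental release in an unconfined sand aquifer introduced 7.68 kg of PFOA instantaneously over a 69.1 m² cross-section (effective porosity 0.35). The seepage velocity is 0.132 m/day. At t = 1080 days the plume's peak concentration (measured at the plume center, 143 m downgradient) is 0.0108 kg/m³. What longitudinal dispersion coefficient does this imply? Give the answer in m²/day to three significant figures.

At the plume center C_max = M/(n_e·A·√(4πDt)), so D = M²/(4πt·(n_e·A·C_max)²).
n_e·A·C_max = 0.35 × 69.1 × 0.0108 = 0.2612 kg/m.
D = 7.68²/(4π × 1080 × 0.2612²) = 0.0637 m²/day.

0.0637 m²/day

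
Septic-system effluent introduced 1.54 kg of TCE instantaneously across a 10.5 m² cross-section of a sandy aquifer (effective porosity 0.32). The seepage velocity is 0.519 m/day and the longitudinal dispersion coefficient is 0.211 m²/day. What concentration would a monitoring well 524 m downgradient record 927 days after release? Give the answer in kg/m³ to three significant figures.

For an instantaneous plane source, C(x,t) = M/(n_e·A·√(4πDt)) · exp(−(x−vt)²/(4Dt)), with n_e·A the pore (flow) area.
Plume center vt = 0.519 × 927 = 481.113 m, so the well at 524 m is 42.887 m downgradient of the peak.
√(4πDt) = 49.58 m, giving peak height M/(n_e·A·√(4πDt)) = 1.54/(0.32 × 10.5 × 49.58) = 0.009244 kg/m³.
(x−vt)²/(4Dt) = (42.887)²/(4 × 0.211 × 927) = 2.351; exp(−2.351) = 0.09527.
C = 0.009244 × 0.09527 = 0.000881 kg/m³.

0.000881 kg/m³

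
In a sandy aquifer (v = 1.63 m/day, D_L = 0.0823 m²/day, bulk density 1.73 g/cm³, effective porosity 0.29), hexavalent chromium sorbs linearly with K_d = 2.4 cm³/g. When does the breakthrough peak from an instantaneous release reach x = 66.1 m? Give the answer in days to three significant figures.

621 days

Retardation factor R = 1 + ρ_b·K_d/n = 1 + 1.73 × 2.4/0.29 = 15.32.
Sorption retards both mechanisms: v_R = v/R = 0.1064 m/day, D_R = D/R = 0.005372 m²/day.
Peak time from v_R²t² + 2D_R t − x² = 0: t = (√(D_R² + v_R²x²) − D_R)/v_R².
√(D_R² + v_R²x²) = √(0.005372² + 0.1064² × 66.1²) = 7.033; v_R² = 0.01132.
t = (7.033 − 0.005372)/0.01132 = 621 days.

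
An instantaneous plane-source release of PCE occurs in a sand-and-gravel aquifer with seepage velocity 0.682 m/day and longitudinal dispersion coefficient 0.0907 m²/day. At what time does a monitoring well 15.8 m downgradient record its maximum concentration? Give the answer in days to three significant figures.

23.0 days

For the 1D instantaneous-source solution, setting ∂C/∂t = 0 at fixed x gives v²t² + 2Dt − x² = 0, so t = (√(D² + v²x²) − D)/v².
√(D² + v²x²) = √(0.0907² + 0.682² × 15.8²) = 10.78; v² = 0.465124.
t = (10.78 − 0.0907)/0.465124 = 23.0 days (vs. the pure-advection estimate x/v = 23.2 d).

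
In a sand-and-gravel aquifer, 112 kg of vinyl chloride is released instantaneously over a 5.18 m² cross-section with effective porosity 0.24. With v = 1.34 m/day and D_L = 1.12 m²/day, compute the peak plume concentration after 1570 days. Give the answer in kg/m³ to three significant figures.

The peak of an instantaneous 1D plume sits at x = vt; there the Gaussian factor is 1 and C_max = M/(n_e·A·√(4πDt)), where n_e·A is the pore area the mass is dissolved in.
√(4πDt) = √(4π × 1.12 × 1570) = 148.6 m, so C_max = 112/(0.24 × 5.18 × 148.6) = 0.606 kg/m³.

0.606 kg/m³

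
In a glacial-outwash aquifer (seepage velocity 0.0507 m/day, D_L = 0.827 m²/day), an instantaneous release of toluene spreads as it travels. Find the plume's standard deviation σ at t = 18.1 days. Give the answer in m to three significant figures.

5.47 m

Dispersive spreading gives a Gaussian with σ² = 2Dt; advection only shifts the center.
σ = √(2 × 0.827 × 18.1) = 5.47 m.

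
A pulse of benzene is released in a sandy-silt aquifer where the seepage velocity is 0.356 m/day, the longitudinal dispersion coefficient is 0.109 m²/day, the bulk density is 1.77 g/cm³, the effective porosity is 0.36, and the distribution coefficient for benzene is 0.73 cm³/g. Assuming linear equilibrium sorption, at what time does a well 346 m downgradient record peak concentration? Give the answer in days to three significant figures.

Retardation factor R = 1 + ρ_b·K_d/n = 1 + 1.77 × 0.73/0.36 = 4.589.
Sorption retards both mechanisms: v_R = v/R = 0.07758 m/day, D_R = D/R = 0.02375 m²/day.
Peak time from v_R²t² + 2D_R t − x² = 0: t = (√(D_R² + v_R²x²) − D_R)/v_R².
√(D_R² + v_R²x²) = √(0.02375² + 0.07758² × 346²) = 26.84; v_R² = 0.006019.
t = (26.84 − 0.02375)/0.006019 = 4460 days.

4460 days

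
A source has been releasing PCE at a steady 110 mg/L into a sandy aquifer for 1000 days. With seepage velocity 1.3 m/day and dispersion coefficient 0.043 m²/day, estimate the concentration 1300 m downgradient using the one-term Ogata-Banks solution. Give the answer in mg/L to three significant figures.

55.0 mg/L

For a continuous step input, C/C₀ ≈ ½·erfc((x−vt)/(2√(Dt))).
vt = 1.3 × 1000 = 1300 m and 2√(Dt) = 2√(0.043 × 1000) = 13.11 m.
Argument (x−vt)/(2√(Dt)) = (1300 − 1300)/13.11 = 0; ½·erfc(0) = 0.5000.
C = 110 × 0.5000 = 55.0 mg/L.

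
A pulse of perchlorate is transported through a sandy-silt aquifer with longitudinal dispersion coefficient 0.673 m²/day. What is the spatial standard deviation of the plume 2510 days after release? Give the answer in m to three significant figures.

58.1 m

Dispersive spreading gives a Gaussian with σ² = 2Dt; advection only shifts the center.
σ = √(2 × 0.673 × 2510) = 58.1 m.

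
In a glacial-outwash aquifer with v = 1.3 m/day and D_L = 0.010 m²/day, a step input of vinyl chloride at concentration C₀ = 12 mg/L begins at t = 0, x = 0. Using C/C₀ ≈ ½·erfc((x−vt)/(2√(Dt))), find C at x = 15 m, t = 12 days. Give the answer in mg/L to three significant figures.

For a continuous step input, C/C₀ ≈ ½·erfc((x−vt)/(2√(Dt))).
vt = 1.3 × 12 = 15.6 m and 2√(Dt) = 2√(0.010 × 12) = 0.6928 m.
Argument (x−vt)/(2√(Dt)) = (15 − 15.6)/0.6928 = -0.8661; ½·erfc(-0.8661) = 0.8897.
C = 12 × 0.8897 = 10.7 mg/L.

10.7 mg/L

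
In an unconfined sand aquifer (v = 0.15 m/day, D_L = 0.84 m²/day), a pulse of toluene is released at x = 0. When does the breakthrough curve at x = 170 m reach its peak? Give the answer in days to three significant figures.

For the 1D instantaneous-source solution, setting ∂C/∂t = 0 at fixed x gives v²t² + 2Dt − x² = 0, so t = (√(D² + v²x²) − D)/v².
√(D² + v²x²) = √(0.84² + 0.15² × 170²) = 25.51; v² = 0.0225.
t = (25.51 − 0.84)/0.0225 = 1100 days (vs. the pure-advection estimate x/v = 1130 d).

1100 days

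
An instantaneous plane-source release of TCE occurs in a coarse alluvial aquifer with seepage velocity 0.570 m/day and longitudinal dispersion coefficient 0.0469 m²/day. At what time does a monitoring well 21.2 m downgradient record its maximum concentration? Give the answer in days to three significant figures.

37.0 days

For the 1D instantaneous-source solution, setting ∂C/∂t = 0 at fixed x gives v²t² + 2Dt − x² = 0, so t = (√(D² + v²x²) − D)/v².
√(D² + v²x²) = √(0.0469² + 0.570² × 21.2²) = 12.08; v² = 0.3249.
t = (12.08 − 0.0469)/0.3249 = 37.0 days (vs. the pure-advection estimate x/v = 37.2 d).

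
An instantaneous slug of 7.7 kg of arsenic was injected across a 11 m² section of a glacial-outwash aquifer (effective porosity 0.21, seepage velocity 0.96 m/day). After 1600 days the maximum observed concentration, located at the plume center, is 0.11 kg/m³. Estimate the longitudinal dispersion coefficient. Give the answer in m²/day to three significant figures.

At the plume center C_max = M/(n_e·A·√(4πDt)), so D = M²/(4πt·(n_e·A·C_max)²).
n_e·A·C_max = 0.21 × 11 × 0.11 = 0.2541 kg/m.
D = 7.7²/(4π × 1600 × 0.2541²) = 0.0457 m²/day.

0.0457 m²/day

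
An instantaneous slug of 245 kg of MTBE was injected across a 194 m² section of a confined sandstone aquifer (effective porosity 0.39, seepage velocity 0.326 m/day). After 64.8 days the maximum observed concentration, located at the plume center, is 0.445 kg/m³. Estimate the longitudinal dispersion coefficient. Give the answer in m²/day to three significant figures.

0.0650 m²/day

At the plume center C_max = M/(n_e·A·√(4πDt)), so D = M²/(4πt·(n_e·A·C_max)²).
n_e·A·C_max = 0.39 × 194 × 0.445 = 33.67 kg/m.
D = 245²/(4π × 64.8 × 33.67²) = 0.0650 m²/day.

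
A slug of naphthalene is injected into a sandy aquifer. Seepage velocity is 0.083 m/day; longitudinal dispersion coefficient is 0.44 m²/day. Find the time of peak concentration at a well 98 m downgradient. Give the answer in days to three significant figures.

For the 1D instantaneous-source solution, setting ∂C/∂t = 0 at fixed x gives v²t² + 2Dt − x² = 0, so t = (√(D² + v²x²) − D)/v².
√(D² + v²x²) = √(0.44² + 0.083² × 98²) = 8.146; v² = 0.006889.
t = (8.146 − 0.44)/0.006889 = 1120 days (vs. the pure-advection estimate x/v = 1180 d).

1120 days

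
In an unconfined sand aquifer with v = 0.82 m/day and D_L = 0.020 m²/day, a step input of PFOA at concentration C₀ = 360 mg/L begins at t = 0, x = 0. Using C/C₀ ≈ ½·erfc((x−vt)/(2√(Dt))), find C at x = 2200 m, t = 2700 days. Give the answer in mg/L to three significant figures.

For a continuous step input, C/C₀ ≈ ½·erfc((x−vt)/(2√(Dt))).
vt = 0.82 × 2700 = 2214 m and 2√(Dt) = 2√(0.020 × 2700) = 14.70 m.
Argument (x−vt)/(2√(Dt)) = (2200 − 2214)/14.70 = -0.9524; ½·erfc(-0.9524) = 0.9110.
C = 360 × 0.9110 = 328 mg/L.

328 mg/L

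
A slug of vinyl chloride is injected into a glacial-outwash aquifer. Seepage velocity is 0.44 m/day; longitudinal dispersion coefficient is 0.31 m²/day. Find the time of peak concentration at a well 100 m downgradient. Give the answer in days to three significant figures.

226 days

For the 1D instantaneous-source solution, setting ∂C/∂t = 0 at fixed x gives v²t² + 2Dt − x² = 0, so t = (√(D² + v²x²) − D)/v².
√(D² + v²x²) = √(0.31² + 0.44² × 100²) = 44.00; v² = 0.1936.
t = (44.00 − 0.31)/0.1936 = 226 days (vs. the pure-advection estimate x/v = 227 d).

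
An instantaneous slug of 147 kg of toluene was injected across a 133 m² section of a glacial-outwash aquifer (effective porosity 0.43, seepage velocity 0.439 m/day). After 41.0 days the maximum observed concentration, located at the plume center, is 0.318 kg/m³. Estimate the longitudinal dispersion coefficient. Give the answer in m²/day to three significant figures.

0.127 m²/day

At the plume center C_max = M/(n_e·A·√(4πDt)), so D = M²/(4πt·(n_e·A·C_max)²).
n_e·A·C_max = 0.43 × 133 × 0.318 = 18.19 kg/m.
D = 147²/(4π × 41.0 × 18.19²) = 0.127 m²/day.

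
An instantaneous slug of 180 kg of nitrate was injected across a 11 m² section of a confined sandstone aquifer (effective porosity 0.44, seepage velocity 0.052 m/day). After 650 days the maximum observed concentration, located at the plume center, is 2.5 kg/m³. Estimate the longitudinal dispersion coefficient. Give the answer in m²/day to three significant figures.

0.0271 m²/day

At the plume center C_max = M/(n_e·A·√(4πDt)), so D = M²/(4πt·(n_e·A·C_max)²).
n_e·A·C_max = 0.44 × 11 × 2.5 = 12.10 kg/m.
D = 180²/(4π × 650 × 12.10²) = 0.0271 m²/day.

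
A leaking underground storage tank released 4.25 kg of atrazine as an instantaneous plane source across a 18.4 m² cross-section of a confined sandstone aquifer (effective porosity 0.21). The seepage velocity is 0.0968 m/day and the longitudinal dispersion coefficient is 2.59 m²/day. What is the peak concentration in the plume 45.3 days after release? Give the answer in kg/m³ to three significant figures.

0.0286 kg/m³

The peak of an instantaneous 1D plume sits at x = vt; there the Gaussian factor is 1 and C_max = M/(n_e·A·√(4πDt)), where n_e·A is the pore area the mass is dissolved in.
√(4πDt) = √(4π × 2.59 × 45.3) = 38.40 m, so C_max = 4.25/(0.21 × 18.4 × 38.40) = 0.0286 kg/m³.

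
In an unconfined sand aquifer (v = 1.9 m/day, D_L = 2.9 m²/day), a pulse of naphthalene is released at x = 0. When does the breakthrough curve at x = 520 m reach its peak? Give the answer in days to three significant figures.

273 days

For the 1D instantaneous-source solution, setting ∂C/∂t = 0 at fixed x gives v²t² + 2Dt − x² = 0, so t = (√(D² + v²x²) − D)/v².
√(D² + v²x²) = √(2.9² + 1.9² × 520²) = 988.0; v² = 3.61.
t = (988.0 − 2.9)/3.61 = 273 days (vs. the pure-advection estimate x/v = 274 d).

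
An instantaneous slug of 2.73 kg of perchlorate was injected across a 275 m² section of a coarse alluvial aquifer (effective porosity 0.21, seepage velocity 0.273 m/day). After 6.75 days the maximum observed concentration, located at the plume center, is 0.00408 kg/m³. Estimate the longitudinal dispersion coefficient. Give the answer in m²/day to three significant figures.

At the plume center C_max = M/(n_e·A·√(4πDt)), so D = M²/(4πt·(n_e·A·C_max)²).
n_e·A·C_max = 0.21 × 275 × 0.00408 = 0.2356 kg/m.
D = 2.73²/(4π × 6.75 × 0.2356²) = 1.58 m²/day.

1.58 m²/day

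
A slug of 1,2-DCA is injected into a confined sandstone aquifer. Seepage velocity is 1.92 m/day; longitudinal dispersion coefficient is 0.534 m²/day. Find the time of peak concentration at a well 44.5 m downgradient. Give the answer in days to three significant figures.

23.0 days

For the 1D instantaneous-source solution, setting ∂C/∂t = 0 at fixed x gives v²t² + 2Dt − x² = 0, so t = (√(D² + v²x²) − D)/v².
√(D² + v²x²) = √(0.534² + 1.92² × 44.5²) = 85.44; v² = 3.6864.
t = (85.44 − 0.534)/3.6864 = 23.0 days (vs. the pure-advection estimate x/v = 23.2 d).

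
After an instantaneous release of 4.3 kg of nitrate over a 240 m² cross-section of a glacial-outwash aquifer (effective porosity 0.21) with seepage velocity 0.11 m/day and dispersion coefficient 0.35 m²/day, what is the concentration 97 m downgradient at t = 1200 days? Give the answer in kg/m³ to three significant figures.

0.000566 kg/m³

For an instantaneous plane source, C(x,t) = M/(n_e·A·√(4πDt)) · exp(−(x−vt)²/(4Dt)), with n_e·A the pore (flow) area.
Plume center vt = 0.11 × 1200 = 132 m, so the well at 97 m is 35 m upgradient of the peak.
√(4πDt) = 72.65 m, giving peak height M/(n_e·A·√(4πDt)) = 4.3/(0.21 × 240 × 72.65) = 0.001174 kg/m³.
(x−vt)²/(4Dt) = (-35)²/(4 × 0.35 × 1200) = 0.7292; exp(−0.7292) = 0.4823.
C = 0.001174 × 0.4823 = 0.000566 kg/m³.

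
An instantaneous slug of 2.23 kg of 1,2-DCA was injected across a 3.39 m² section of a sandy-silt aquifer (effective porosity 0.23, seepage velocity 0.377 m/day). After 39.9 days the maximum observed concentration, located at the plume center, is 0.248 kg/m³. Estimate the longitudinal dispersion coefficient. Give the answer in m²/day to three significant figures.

At the plume center C_max = M/(n_e·A·√(4πDt)), so D = M²/(4πt·(n_e·A·C_max)²).
n_e·A·C_max = 0.23 × 3.39 × 0.248 = 0.1934 kg/m.
D = 2.23²/(4π × 39.9 × 0.1934²) = 0.265 m²/day.

0.265 m²/day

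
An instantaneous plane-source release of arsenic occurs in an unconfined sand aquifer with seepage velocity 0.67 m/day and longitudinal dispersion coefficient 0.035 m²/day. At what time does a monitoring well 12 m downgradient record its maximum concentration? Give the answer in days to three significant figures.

17.8 days

For the 1D instantaneous-source solution, setting ∂C/∂t = 0 at fixed x gives v²t² + 2Dt − x² = 0, so t = (√(D² + v²x²) − D)/v².
√(D² + v²x²) = √(0.035² + 0.67² × 12²) = 8.040; v² = 0.4489.
t = (8.040 − 0.035)/0.4489 = 17.8 days (vs. the pure-advection estimate x/v = 17.9 d).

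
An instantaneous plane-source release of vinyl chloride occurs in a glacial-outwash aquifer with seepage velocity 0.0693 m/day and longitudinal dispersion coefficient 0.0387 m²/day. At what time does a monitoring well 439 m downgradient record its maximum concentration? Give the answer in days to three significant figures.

For the 1D instantaneous-source solution, setting ∂C/∂t = 0 at fixed x gives v²t² + 2Dt − x² = 0, so t = (√(D² + v²x²) − D)/v².
√(D² + v²x²) = √(0.0387² + 0.0693² × 439²) = 30.42; v² = 0.00480249.
t = (30.42 − 0.0387)/0.00480249 = 6330 days (vs. the pure-advection estimate x/v = 6330 d).

6330 days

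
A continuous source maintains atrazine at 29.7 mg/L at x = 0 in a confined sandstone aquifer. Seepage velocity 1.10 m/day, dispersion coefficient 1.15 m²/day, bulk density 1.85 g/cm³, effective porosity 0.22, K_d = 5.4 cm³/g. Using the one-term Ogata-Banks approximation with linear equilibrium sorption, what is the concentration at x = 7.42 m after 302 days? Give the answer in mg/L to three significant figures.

14.0 mg/L

Retardation factor R = 1 + ρ_b·K_d/n = 1 + 1.85 × 5.4/0.22 = 46.41.
Sorption retards both mechanisms: v_R = v/R = 0.02370 m/day, D_R = D/R = 0.02478 m²/day.
v_R·t = 0.02370 × 302 = 7.1574 m; 2√(D_R t) = 5.471 m; argument = (7.42 − 7.1574)/5.471 = 0.04800.
C = C₀ × ½·erfc(0.04800) = 29.7 × 0.4729 = 14.0 mg/L.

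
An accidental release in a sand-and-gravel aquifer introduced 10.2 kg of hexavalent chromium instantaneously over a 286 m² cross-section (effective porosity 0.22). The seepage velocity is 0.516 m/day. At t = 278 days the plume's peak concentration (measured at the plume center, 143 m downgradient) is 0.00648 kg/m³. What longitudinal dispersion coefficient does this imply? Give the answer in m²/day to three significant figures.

0.179 m²/day

At the plume center C_max = M/(n_e·A·√(4πDt)), so D = M²/(4πt·(n_e·A·C_max)²).
n_e·A·C_max = 0.22 × 286 × 0.00648 = 0.4077 kg/m.
D = 10.2²/(4π × 278 × 0.4077²) = 0.179 m²/day.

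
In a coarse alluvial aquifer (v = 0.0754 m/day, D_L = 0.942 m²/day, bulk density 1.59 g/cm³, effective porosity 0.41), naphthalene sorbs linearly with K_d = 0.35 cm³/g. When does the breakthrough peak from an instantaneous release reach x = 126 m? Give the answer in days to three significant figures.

Retardation factor R = 1 + ρ_b·K_d/n = 1 + 1.59 × 0.35/0.41 = 2.357.
Sorption retards both mechanisms: v_R = v/R = 0.03199 m/day, D_R = D/R = 0.3997 m²/day.
Peak time from v_R²t² + 2D_R t − x² = 0: t = (√(D_R² + v_R²x²) − D_R)/v_R².
√(D_R² + v_R²x²) = √(0.3997² + 0.03199² × 126²) = 4.051; v_R² = 0.001023.
t = (4.051 − 0.3997)/0.001023 = 3570 days.

3570 days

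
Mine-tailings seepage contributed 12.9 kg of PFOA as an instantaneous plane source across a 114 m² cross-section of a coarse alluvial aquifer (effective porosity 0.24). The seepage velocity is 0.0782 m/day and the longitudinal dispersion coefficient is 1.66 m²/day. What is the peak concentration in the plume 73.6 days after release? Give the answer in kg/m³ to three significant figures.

The peak of an instantaneous 1D plume sits at x = vt; there the Gaussian factor is 1 and C_max = M/(n_e·A·√(4πDt)), where n_e·A is the pore area the mass is dissolved in.
√(4πDt) = √(4π × 1.66 × 73.6) = 39.18 m, so C_max = 12.9/(0.24 × 114 × 39.18) = 0.0120 kg/m³.

0.0120 kg/m³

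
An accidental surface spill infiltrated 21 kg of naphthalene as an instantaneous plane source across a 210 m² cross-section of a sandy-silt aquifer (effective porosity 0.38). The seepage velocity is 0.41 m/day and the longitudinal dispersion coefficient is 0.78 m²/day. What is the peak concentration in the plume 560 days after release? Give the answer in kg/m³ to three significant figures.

The peak of an instantaneous 1D plume sits at x = vt; there the Gaussian factor is 1 and C_max = M/(n_e·A·√(4πDt)), where n_e·A is the pore area the mass is dissolved in.
√(4πDt) = √(4π × 0.78 × 560) = 74.09 m, so C_max = 21/(0.38 × 210 × 74.09) = 0.00355 kg/m³.

0.00355 kg/m³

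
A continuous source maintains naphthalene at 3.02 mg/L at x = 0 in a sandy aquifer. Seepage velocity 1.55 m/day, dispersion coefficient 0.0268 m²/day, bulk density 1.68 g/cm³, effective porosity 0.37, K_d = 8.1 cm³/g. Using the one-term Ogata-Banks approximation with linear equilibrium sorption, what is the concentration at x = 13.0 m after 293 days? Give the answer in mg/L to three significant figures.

0.195 mg/L

Retardation factor R = 1 + ρ_b·K_d/n = 1 + 1.68 × 8.1/0.37 = 37.78.
Sorption retards both mechanisms: v_R = v/R = 0.04103 m/day, D_R = D/R = 0.0007094 m²/day.
v_R·t = 0.04103 × 293 = 12.02179 m; 2√(D_R t) = 0.9118 m; argument = (13.0 − 12.02179)/0.9118 = 1.073.
C = C₀ × ½·erfc(1.073) = 3.02 × 0.06458 = 0.195 mg/L.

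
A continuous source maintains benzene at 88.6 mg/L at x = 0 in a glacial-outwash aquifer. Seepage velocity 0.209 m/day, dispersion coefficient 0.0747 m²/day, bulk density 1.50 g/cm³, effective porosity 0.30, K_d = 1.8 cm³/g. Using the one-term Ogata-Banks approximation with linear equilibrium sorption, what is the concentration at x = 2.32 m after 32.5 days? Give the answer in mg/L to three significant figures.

0.821 mg/L

Retardation factor R = 1 + ρ_b·K_d/n = 1 + 1.50 × 1.8/0.30 = 10.00.
Sorption retards both mechanisms: v_R = v/R = 0.02090 m/day, D_R = D/R = 0.007470 m²/day.
v_R·t = 0.02090 × 32.5 = 0.67925 m; 2√(D_R t) = 0.9854 m; argument = (2.32 − 0.67925)/0.9854 = 1.665.
C = C₀ × ½·erfc(1.665) = 88.6 × 0.009270 = 0.821 mg/L.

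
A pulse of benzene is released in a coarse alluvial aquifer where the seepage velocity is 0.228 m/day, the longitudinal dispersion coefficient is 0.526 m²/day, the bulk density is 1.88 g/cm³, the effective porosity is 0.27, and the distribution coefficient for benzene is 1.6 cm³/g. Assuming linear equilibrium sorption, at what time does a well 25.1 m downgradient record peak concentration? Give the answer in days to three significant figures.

Retardation factor R = 1 + ρ_b·K_d/n = 1 + 1.88 × 1.6/0.27 = 12.14.
Sorption retards both mechanisms: v_R = v/R = 0.01878 m/day, D_R = D/R = 0.04333 m²/day.
Peak time from v_R²t² + 2D_R t − x² = 0: t = (√(D_R² + v_R²x²) − D_R)/v_R².
√(D_R² + v_R²x²) = √(0.04333² + 0.01878² × 25.1²) = 0.4734; v_R² = 0.0003527.
t = (0.4734 − 0.04333)/0.0003527 = 1220 days.

1220 days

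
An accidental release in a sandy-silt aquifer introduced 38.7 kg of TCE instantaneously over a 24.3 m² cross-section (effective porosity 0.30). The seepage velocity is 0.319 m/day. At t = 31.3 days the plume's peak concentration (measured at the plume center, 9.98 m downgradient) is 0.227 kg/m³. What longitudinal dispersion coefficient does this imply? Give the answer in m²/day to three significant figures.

1.39 m²/day

At the plume center C_max = M/(n_e·A·√(4πDt)), so D = M²/(4πt·(n_e·A·C_max)²).
n_e·A·C_max = 0.30 × 24.3 × 0.227 = 1.655 kg/m.
D = 38.7²/(4π × 31.3 × 1.655²) = 1.39 m²/day.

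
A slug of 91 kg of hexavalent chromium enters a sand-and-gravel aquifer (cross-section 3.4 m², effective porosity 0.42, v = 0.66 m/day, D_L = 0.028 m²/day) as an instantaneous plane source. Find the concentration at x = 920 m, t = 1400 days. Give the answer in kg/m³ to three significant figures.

For an instantaneous plane source, C(x,t) = M/(n_e·A·√(4πDt)) · exp(−(x−vt)²/(4Dt)), with n_e·A the pore (flow) area.
Plume center vt = 0.66 × 1400 = 924 m, so the well at 920 m is 4 m upgradient of the peak.
√(4πDt) = 22.19 m, giving peak height M/(n_e·A·√(4πDt)) = 91/(0.42 × 3.4 × 22.19) = 2.872 kg/m³.
(x−vt)²/(4Dt) = (-4)²/(4 × 0.028 × 1400) = 0.1020; exp(−0.1020) = 0.9030.
C = 2.872 × 0.9030 = 2.59 kg/m³.

2.59 kg/m³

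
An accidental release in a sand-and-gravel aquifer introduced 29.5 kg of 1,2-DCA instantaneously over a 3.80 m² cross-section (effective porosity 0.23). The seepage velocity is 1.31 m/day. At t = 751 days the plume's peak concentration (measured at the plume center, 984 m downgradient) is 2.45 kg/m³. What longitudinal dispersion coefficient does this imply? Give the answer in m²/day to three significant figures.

At the plume center C_max = M/(n_e·A·√(4πDt)), so D = M²/(4πt·(n_e·A·C_max)²).
n_e·A·C_max = 0.23 × 3.80 × 2.45 = 2.141 kg/m.
D = 29.5²/(4π × 751 × 2.141²) = 0.0201 m²/day.

0.0201 m²/day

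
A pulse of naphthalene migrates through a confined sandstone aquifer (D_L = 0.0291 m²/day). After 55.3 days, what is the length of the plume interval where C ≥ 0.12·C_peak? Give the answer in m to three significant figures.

The plume is Gaussian with σ = √(2Dt) = √(2 × 0.0291 × 55.3) = 1.794 m.
C/C_peak = exp(−Δx²/(2σ²)) = 0.12 ⇒ Δx = σ·√(−2 ln 0.12) = 1.794 × 2.059 = 3.694 m.
Width = 2Δx = 7.39 m.

7.39 m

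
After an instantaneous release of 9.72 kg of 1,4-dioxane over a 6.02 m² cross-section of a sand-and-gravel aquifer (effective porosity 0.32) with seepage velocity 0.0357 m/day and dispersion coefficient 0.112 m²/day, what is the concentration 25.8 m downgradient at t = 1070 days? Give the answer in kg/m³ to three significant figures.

0.0943 kg/m³

For an instantaneous plane source, C(x,t) = M/(n_e·A·√(4πDt)) · exp(−(x−vt)²/(4Dt)), with n_e·A the pore (flow) area.
Plume center vt = 0.0357 × 1070 = 38.199 m, so the well at 25.8 m is 12.399 m upgradient of the peak.
√(4πDt) = 38.81 m, giving peak height M/(n_e·A·√(4πDt)) = 9.72/(0.32 × 6.02 × 38.81) = 0.1300 kg/m³.
(x−vt)²/(4Dt) = (-12.399)²/(4 × 0.112 × 1070) = 0.3207; exp(−0.3207) = 0.7256.
C = 0.1300 × 0.7256 = 0.0943 kg/m³.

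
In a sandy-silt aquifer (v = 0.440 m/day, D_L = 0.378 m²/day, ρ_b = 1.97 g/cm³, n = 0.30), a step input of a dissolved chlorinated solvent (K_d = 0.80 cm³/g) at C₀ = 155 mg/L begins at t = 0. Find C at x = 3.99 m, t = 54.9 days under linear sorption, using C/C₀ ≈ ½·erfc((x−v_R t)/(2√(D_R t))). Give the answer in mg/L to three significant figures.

Retardation factor R = 1 + ρ_b·K_d/n = 1 + 1.97 × 0.80/0.30 = 6.253.
Sorption retards both mechanisms: v_R = v/R = 0.07037 m/day, D_R = D/R = 0.06045 m²/day.
v_R·t = 0.07037 × 54.9 = 3.863313 m; 2√(D_R t) = 3.643 m; argument = (3.99 − 3.863313)/3.643 = 0.03478.
C = C₀ × ½·erfc(0.03478) = 155 × 0.4804 = 74.5 mg/L.

74.5 mg/L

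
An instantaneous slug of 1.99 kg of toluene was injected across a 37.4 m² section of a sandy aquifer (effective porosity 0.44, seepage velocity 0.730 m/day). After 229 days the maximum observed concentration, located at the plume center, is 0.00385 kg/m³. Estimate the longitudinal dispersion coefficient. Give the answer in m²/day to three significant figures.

At the plume center C_max = M/(n_e·A·√(4πDt)), so D = M²/(4πt·(n_e·A·C_max)²).
n_e·A·C_max = 0.44 × 37.4 × 0.00385 = 0.06336 kg/m.
D = 1.99²/(4π × 229 × 0.06336²) = 0.343 m²/day.

0.343 m²/day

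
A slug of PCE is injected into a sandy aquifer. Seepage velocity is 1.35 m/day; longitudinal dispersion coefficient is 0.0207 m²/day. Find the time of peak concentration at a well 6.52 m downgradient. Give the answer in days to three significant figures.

For the 1D instantaneous-source solution, setting ∂C/∂t = 0 at fixed x gives v²t² + 2Dt − x² = 0, so t = (√(D² + v²x²) − D)/v².
√(D² + v²x²) = √(0.0207² + 1.35² × 6.52²) = 8.802; v² = 1.8225.
t = (8.802 − 0.0207)/1.8225 = 4.82 days (vs. the pure-advection estimate x/v = 4.83 d).

4.82 days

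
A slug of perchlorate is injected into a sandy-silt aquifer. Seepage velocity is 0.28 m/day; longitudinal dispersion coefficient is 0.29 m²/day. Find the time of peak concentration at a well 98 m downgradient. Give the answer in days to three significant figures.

For the 1D instantaneous-source solution, setting ∂C/∂t = 0 at fixed x gives v²t² + 2Dt − x² = 0, so t = (√(D² + v²x²) − D)/v².
√(D² + v²x²) = √(0.29² + 0.28² × 98²) = 27.44; v² = 0.0784.
t = (27.44 − 0.29)/0.0784 = 346 days (vs. the pure-advection estimate x/v = 350 d).

346 days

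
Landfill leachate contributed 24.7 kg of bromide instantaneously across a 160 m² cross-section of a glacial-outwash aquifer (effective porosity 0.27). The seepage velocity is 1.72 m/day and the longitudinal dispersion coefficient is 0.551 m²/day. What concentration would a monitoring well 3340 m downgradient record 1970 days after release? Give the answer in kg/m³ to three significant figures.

For an instantaneous plane source, C(x,t) = M/(n_e·A·√(4πDt)) · exp(−(x−vt)²/(4Dt)), with n_e·A the pore (flow) area.
Plume center vt = 1.72 × 1970 = 3388.4 m, so the well at 3340 m is 48.4 m upgradient of the peak.
√(4πDt) = 116.8 m, giving peak height M/(n_e·A·√(4πDt)) = 24.7/(0.27 × 160 × 116.8) = 0.004895 kg/m³.
(x−vt)²/(4Dt) = (-48.4)²/(4 × 0.551 × 1970) = 0.5395; exp(−0.5395) = 0.5830.
C = 0.004895 × 0.5830 = 0.00285 kg/m³.

0.00285 kg/m³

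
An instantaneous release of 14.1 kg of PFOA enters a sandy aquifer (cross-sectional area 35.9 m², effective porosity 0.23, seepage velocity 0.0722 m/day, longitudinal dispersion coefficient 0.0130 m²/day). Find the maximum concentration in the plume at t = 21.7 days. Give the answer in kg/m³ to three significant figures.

0.907 kg/m³

The peak of an instantaneous 1D plume sits at x = vt; there the Gaussian factor is 1 and C_max = M/(n_e·A·√(4πDt)), where n_e·A is the pore area the mass is dissolved in.
√(4πDt) = √(4π × 0.0130 × 21.7) = 1.883 m, so C_max = 14.1/(0.23 × 35.9 × 1.883) = 0.907 kg/m³.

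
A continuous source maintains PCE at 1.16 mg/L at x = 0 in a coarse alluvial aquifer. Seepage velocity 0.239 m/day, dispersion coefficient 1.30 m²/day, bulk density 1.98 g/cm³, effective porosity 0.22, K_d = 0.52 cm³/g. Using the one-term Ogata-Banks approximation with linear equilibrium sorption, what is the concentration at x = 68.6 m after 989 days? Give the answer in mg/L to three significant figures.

0.119 mg/L

Retardation factor R = 1 + ρ_b·K_d/n = 1 + 1.98 × 0.52/0.22 = 5.680.
Sorption retards both mechanisms: v_R = v/R = 0.04208 m/day, D_R = D/R = 0.2289 m²/day.
v_R·t = 0.04208 × 989 = 41.61712 m; 2√(D_R t) = 30.09 m; argument = (68.6 − 41.61712)/30.09 = 0.8967.
C = C₀ × ½·erfc(0.8967) = 1.16 × 0.1024 = 0.119 mg/L.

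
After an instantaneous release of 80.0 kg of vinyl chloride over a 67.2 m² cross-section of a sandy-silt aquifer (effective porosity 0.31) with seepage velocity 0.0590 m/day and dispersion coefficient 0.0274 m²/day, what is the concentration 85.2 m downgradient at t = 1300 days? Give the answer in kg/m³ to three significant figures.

0.109 kg/m³

For an instantaneous plane source, C(x,t) = M/(n_e·A·√(4πDt)) · exp(−(x−vt)²/(4Dt)), with n_e·A the pore (flow) area.
Plume center vt = 0.0590 × 1300 = 76.7 m, so the well at 85.2 m is 8.5 m downgradient of the peak.
√(4πDt) = 21.16 m, giving peak height M/(n_e·A·√(4πDt)) = 80.0/(0.31 × 67.2 × 21.16) = 0.1815 kg/m³.
(x−vt)²/(4Dt) = (8.5)²/(4 × 0.0274 × 1300) = 0.5071; exp(−0.5071) = 0.6022.
C = 0.1815 × 0.6022 = 0.109 kg/m³.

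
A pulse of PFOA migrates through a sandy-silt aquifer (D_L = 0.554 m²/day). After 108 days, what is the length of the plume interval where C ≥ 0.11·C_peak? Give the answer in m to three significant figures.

46.0 m

The plume is Gaussian with σ = √(2Dt) = √(2 × 0.554 × 108) = 10.94 m.
C/C_peak = exp(−Δx²/(2σ²)) = 0.11 ⇒ Δx = σ·√(−2 ln 0.11) = 10.94 × 2.101 = 22.98 m.
Width = 2Δx = 46.0 m.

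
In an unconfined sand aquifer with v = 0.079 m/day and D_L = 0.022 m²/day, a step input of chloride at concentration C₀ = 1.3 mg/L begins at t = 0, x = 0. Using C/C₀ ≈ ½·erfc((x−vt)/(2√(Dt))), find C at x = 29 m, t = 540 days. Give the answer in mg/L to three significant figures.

1.30 mg/L

For a continuous step input, C/C₀ ≈ ½·erfc((x−vt)/(2√(Dt))).
vt = 0.079 × 540 = 42.66 m and 2√(Dt) = 2√(0.022 × 540) = 6.893 m.
Argument (x−vt)/(2√(Dt)) = (29 − 42.66)/6.893 = -1.982; ½·erfc(-1.982) = 0.9975.
C = 1.3 × 0.9975 = 1.30 mg/L.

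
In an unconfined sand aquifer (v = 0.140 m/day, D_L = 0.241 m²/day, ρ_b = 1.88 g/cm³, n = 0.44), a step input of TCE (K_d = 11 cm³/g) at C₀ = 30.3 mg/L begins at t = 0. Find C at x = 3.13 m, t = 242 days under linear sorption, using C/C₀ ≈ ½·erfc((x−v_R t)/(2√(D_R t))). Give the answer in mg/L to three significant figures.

1.82 mg/L

Retardation factor R = 1 + ρ_b·K_d/n = 1 + 1.88 × 11/0.44 = 48.00.
Sorption retards both mechanisms: v_R = v/R = 0.002917 m/day, D_R = D/R = 0.005021 m²/day.
v_R·t = 0.002917 × 242 = 0.705914 m; 2√(D_R t) = 2.205 m; argument = (3.13 − 0.705914)/2.205 = 1.099.
C = C₀ × ½·erfc(1.099) = 30.3 × 0.06007 = 1.82 mg/L.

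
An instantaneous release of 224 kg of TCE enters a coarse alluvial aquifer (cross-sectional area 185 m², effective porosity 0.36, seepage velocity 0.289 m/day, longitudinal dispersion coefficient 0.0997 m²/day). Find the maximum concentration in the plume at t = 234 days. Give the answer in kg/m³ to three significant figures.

The peak of an instantaneous 1D plume sits at x = vt; there the Gaussian factor is 1 and C_max = M/(n_e·A·√(4πDt)), where n_e·A is the pore area the mass is dissolved in.
√(4πDt) = √(4π × 0.0997 × 234) = 17.12 m, so C_max = 224/(0.36 × 185 × 17.12) = 0.196 kg/m³.

0.196 kg/m³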